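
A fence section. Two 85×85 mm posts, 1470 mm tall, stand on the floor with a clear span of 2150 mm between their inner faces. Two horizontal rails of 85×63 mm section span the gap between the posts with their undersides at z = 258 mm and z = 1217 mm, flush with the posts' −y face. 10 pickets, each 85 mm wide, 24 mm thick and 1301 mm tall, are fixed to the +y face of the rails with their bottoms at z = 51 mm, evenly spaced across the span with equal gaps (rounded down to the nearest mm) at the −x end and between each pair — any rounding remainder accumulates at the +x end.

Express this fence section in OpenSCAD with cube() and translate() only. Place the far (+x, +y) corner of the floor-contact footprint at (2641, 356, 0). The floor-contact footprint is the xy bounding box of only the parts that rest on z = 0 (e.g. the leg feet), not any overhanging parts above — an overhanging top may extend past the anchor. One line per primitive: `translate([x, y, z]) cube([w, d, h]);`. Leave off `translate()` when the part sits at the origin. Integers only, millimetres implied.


translate([321, 271, 0]) cube([85, 85, 1470]);
translate([2556, 271, 0]) cube([85, 85, 1470]);
translate([406, 271, 258]) cube([2150, 85, 63]);
translate([406, 271, 1217]) cube([2150, 85, 63]);
translate([524, 356, 51]) cube([85, 24, 1301]);
translate([727, 356, 51]) cube([85, 24, 1301]);
translate([930, 356, 51]) cube([85, 24, 1301]);
translate([1133, 356, 51]) cube([85, 24, 1301]);
translate([1336, 356, 51]) cube([85, 24, 1301]);
translate([1539, 356, 51]) cube([85, 24, 1301]);
translate([1742, 356, 51]) cube([85, 24, 1301]);
translate([1945, 356, 51]) cube([85, 24, 1301]);
translate([2148, 356, 51]) cube([85, 24, 1301]);
translate([2351, 356, 51]) cube([85, 24, 1301]);


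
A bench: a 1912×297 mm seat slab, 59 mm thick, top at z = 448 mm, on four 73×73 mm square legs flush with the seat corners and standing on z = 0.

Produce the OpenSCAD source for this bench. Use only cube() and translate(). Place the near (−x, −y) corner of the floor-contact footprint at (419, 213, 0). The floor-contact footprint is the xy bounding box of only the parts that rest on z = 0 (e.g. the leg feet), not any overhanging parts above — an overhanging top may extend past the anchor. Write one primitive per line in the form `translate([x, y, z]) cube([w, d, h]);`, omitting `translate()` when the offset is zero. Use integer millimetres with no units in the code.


translate([419, 213, 389]) cube([1912, 297, 59]);
translate([419, 213, 0]) cube([73, 73, 389]);
translate([419, 437, 0]) cube([73, 73, 389]);
translate([2258, 213, 0]) cube([73, 73, 389]);
translate([2258, 437, 0]) cube([73, 73, 389]);


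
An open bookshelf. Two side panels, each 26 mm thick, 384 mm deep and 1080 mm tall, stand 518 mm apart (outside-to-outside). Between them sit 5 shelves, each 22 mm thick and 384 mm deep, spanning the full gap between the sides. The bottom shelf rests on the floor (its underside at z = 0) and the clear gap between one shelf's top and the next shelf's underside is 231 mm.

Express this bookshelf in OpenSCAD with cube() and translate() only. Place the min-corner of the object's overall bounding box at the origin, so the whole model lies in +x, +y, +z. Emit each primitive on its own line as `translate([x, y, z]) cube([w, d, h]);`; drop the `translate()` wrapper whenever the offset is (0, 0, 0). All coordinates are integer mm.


cube([26, 384, 1080]);
translate([492, 0, 0]) cube([26, 384, 1080]);
translate([26, 0, 0]) cube([466, 384, 22]);
translate([26, 0, 253]) cube([466, 384, 22]);
translate([26, 0, 506]) cube([466, 384, 22]);
translate([26, 0, 759]) cube([466, 384, 22]);
translate([26, 0, 1012]) cube([466, 384, 22]);


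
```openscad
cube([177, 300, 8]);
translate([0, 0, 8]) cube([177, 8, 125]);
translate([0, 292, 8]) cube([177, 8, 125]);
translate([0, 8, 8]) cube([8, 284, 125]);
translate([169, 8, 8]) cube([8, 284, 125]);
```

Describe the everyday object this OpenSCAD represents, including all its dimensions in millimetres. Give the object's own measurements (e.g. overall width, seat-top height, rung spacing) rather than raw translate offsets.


An open-topped rectangular box: outside dimensions 177×300×133 mm, with a uniform wall and base thickness of 8 mm. The base is a full 177×300 slab on the floor; four walls sit on top of the base. The front and back walls (the −y and +y sides) span the full width; the two side walls fit between them.


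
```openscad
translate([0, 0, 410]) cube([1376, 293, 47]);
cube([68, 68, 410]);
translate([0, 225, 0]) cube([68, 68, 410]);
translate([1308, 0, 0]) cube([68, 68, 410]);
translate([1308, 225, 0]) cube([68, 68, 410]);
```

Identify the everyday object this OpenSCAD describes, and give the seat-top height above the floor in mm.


A bench. The seat-top height is 457 mm.

A long slab on four corner posts — a bench. The slab sits at z = 410 with thickness 47, so the top is 410 + 47 = 457 mm.


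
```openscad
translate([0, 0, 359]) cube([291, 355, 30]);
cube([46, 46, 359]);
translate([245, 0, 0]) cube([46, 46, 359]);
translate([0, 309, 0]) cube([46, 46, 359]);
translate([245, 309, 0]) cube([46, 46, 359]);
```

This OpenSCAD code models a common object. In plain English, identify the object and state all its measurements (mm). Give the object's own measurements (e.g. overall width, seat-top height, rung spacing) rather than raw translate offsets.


A four-legged stool. The seat is a 291×355×30 mm slab whose top surface is at z = 389 mm; four square legs, each 46×46 mm in cross-section, run from the floor (z = 0) to the underside of the seat, each flush with a corner of the seat.


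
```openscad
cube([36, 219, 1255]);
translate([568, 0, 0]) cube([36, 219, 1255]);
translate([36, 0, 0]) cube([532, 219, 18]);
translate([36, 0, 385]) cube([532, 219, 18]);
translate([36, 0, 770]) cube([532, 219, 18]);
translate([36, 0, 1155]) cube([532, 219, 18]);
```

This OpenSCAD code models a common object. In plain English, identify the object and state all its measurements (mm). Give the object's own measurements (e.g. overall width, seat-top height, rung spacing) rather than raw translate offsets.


An open bookshelf. Two side panels, each 36 mm thick, 219 mm deep and 1255 mm tall, stand 604 mm apart (outside-to-outside). Between them sit 4 shelves, each 18 mm thick and 219 mm deep, spanning the full gap between the sides. The bottom shelf rests on the floor (its underside at z = 0) and the clear gap between one shelf's top and the next shelf's underside is 367 mm.


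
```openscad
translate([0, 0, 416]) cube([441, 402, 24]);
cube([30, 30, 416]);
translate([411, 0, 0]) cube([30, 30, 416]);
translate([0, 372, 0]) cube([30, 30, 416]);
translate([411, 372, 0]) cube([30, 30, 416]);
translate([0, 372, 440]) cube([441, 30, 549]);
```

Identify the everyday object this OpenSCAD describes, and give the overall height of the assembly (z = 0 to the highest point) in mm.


A chair. The overall height is 989 mm.

A slab on four corner posts with a tall panel at the back — a chair. The seat slab sits at z = 416 with thickness 24, and the 549 mm backrest starts at the seat top, so the overall height is 416 + 24 + 549 = 989 mm.


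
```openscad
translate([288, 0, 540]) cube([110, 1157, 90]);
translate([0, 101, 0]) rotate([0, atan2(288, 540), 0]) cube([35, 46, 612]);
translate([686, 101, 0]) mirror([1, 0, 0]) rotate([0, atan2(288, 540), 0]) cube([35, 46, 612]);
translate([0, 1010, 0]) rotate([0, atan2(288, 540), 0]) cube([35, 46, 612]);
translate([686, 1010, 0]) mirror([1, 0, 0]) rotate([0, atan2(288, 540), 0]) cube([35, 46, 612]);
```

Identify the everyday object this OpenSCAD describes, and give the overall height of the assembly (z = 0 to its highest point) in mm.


A sawhorse. The overall height is 630 mm.

A beam across two mirrored pairs of raked legs — a sawhorse. The beam's underside is at z = 540 (matching the legs' vertical rise in atan2(288, 540)) and the beam is 90 mm tall, so its top is at 540 + 90 = 630 mm. The raked legs top out at the beam's underside, so that is the highest point.


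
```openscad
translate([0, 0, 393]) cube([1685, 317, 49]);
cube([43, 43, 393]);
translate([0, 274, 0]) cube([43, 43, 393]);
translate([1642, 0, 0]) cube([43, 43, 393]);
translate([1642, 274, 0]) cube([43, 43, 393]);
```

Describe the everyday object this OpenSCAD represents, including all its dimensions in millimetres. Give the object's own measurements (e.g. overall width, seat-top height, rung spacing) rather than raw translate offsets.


A long wooden bench with a 1685 mm (x) × 317 mm (y) seat, 49 mm thick, its top surface 442 mm above the floor. Four 43 mm square legs at the seat corners, flush with the edges, run from z = 0 to the seat underside.


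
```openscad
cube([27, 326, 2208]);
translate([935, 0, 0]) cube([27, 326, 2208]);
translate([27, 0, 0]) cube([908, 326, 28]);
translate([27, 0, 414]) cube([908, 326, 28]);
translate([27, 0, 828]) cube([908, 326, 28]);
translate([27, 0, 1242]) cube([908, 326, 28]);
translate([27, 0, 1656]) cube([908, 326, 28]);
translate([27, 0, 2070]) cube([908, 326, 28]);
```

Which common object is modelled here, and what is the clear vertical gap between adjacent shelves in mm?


A bookshelf. The clear shelf gap is 386 mm.

Two tall side panels with 6 horizontal boards between them — a bookshelf. The first two shelf undersides are at z = 0 and z = 414; with shelf thickness 28, the clear gap is 414 − 0 − 28 = 386 mm.


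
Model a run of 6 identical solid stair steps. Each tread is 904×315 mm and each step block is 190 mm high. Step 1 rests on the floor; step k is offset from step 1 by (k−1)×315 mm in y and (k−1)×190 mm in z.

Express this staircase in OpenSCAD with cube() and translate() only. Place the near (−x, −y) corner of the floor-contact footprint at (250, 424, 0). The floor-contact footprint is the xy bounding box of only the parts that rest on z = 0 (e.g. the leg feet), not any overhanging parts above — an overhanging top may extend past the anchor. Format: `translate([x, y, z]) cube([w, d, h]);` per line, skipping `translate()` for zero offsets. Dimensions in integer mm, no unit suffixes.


translate([250, 424, 0]) cube([904, 315, 190]);
translate([250, 739, 190]) cube([904, 315, 190]);
translate([250, 1054, 380]) cube([904, 315, 190]);
translate([250, 1369, 570]) cube([904, 315, 190]);
translate([250, 1684, 760]) cube([904, 315, 190]);
translate([250, 1999, 950]) cube([904, 315, 190]);


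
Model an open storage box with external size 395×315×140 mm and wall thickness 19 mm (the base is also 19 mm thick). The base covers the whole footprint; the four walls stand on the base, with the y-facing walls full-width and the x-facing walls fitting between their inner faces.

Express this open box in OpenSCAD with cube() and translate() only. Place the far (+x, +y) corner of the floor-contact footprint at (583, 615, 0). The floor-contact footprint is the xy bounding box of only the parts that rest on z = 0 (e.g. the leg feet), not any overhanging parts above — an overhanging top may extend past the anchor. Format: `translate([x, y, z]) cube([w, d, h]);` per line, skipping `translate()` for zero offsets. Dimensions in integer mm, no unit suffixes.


translate([188, 300, 0]) cube([395, 315, 19]);
translate([188, 300, 19]) cube([395, 19, 121]);
translate([188, 596, 19]) cube([395, 19, 121]);
translate([188, 319, 19]) cube([19, 277, 121]);
translate([564, 319, 19]) cube([19, 277, 121]);


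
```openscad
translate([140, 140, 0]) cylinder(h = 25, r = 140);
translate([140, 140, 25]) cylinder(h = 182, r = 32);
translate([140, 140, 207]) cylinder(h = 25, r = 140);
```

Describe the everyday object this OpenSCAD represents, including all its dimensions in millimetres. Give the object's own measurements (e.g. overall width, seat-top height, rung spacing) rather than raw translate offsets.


A spool: two coaxial disc flanges of radius 140 mm and thickness 25 mm, joined by a core cylinder of radius 32 mm and height 182 mm. The lower flange rests on z = 0 and the three cylinders share a vertical axis.


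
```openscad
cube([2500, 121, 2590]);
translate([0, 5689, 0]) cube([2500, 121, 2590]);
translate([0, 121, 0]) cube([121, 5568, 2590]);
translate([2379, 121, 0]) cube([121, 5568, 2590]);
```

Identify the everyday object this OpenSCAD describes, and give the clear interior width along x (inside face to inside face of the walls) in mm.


A house (or room) frame. The interior width is 2258 mm.

Four 2590 mm walls enclosing a rectangle with no floor or roof — a room or house frame. Outside width is 2500 mm and wall thickness is 121 mm, so the interior width is 2500 − 2 × 121 = 2258 mm.


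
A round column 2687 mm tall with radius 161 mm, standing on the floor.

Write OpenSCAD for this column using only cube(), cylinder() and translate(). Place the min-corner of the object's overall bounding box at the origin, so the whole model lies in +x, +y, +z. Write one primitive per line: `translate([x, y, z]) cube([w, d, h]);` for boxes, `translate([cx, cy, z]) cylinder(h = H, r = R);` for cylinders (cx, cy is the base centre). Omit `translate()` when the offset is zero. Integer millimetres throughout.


translate([161, 161, 0]) cylinder(h = 2687, r = 161);


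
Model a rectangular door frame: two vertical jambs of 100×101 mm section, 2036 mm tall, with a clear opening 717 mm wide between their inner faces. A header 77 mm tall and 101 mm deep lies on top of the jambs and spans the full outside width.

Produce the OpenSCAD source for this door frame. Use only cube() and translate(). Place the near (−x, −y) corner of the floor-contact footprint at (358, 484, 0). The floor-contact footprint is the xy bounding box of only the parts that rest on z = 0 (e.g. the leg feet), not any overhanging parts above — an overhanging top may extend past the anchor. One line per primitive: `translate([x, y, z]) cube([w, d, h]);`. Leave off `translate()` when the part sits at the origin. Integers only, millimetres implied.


translate([358, 484, 0]) cube([100, 101, 2036]);
translate([1175, 484, 0]) cube([100, 101, 2036]);
translate([358, 484, 2036]) cube([917, 101, 77]);


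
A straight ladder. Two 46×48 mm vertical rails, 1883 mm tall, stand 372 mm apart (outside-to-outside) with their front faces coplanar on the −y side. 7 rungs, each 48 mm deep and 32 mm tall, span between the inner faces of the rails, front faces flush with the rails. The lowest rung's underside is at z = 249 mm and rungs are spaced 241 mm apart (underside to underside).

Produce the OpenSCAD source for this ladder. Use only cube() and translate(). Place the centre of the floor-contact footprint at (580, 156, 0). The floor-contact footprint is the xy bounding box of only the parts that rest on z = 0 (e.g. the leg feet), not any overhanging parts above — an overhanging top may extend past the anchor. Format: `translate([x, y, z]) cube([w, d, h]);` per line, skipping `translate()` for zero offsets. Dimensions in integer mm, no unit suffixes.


// rung span = 372 - 2*46 = 280
// rung[k] z = 249 + k*241
translate([394, 132, 0]) cube([46, 48, 1883]);
translate([720, 132, 0]) cube([46, 48, 1883]);
translate([440, 132, 249]) cube([280, 48, 32]);
translate([440, 132, 490]) cube([280, 48, 32]);
translate([440, 132, 731]) cube([280, 48, 32]);
translate([440, 132, 972]) cube([280, 48, 32]);
translate([440, 132, 1213]) cube([280, 48, 32]);
translate([440, 132, 1454]) cube([280, 48, 32]);
translate([440, 132, 1695]) cube([280, 48, 32]);


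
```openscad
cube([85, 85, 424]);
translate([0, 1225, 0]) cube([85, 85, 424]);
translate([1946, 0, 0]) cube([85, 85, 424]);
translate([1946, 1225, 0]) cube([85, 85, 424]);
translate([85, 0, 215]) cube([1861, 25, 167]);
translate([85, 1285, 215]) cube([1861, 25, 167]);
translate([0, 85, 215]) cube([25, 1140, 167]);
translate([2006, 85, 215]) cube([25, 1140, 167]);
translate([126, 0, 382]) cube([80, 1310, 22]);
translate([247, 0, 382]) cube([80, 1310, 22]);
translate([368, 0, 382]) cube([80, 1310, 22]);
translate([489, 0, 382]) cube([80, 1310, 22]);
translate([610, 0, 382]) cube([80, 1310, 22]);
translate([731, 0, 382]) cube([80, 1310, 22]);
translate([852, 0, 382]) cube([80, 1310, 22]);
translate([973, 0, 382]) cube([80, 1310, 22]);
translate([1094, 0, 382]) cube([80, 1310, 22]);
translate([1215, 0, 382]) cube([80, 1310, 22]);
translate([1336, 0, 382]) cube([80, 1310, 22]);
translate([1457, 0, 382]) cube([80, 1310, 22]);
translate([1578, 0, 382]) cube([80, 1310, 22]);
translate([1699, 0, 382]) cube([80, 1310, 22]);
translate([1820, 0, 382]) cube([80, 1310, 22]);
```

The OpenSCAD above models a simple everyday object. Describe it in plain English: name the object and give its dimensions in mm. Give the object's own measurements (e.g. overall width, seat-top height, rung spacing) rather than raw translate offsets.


A bed frame 2031 mm long (x) by 1310 mm wide (y). Four 85×85 mm corner posts, 424 mm tall, at the corners of the footprint. Four rails of 25 mm thickness and 167 mm height run between adjacent posts with their undersides at z = 215 mm, their outer faces flush with the outside of the frame (the two x-running rails run between the posts' inner faces; the two y-running rails run between the posts' inner faces). 15 slats, each 80 mm wide (x) and 22 mm thick, lie across the top of the two x-running rails, running the full 1310 mm width of the frame in y; along x they sit between the end posts with a 41 mm gap after the −x posts and between neighbouring slats, leaving 46 mm before the +x posts.


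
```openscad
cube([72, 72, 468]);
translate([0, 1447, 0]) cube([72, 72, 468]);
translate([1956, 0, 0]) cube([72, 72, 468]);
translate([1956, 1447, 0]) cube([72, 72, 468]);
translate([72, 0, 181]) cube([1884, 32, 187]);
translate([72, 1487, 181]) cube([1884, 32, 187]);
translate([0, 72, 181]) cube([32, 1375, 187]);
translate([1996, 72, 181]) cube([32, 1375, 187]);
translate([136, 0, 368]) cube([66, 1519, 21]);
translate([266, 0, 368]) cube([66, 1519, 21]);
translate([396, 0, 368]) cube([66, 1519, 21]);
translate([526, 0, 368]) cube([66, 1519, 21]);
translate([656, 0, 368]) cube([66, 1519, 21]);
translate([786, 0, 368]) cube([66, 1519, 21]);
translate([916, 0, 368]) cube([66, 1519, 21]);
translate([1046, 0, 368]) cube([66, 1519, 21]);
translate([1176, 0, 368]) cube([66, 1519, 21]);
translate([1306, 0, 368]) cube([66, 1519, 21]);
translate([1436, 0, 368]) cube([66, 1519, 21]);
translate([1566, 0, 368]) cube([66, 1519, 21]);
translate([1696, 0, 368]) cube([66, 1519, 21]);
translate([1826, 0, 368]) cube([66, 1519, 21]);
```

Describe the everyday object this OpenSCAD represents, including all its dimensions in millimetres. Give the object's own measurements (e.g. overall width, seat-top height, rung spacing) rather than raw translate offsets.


A bed frame 2028 mm long (x) by 1519 mm wide (y). Four 72×72 mm corner posts, 468 mm tall, at the corners of the footprint. Four rails of 32 mm thickness and 187 mm height run between adjacent posts with their undersides at z = 181 mm, their outer faces flush with the outside of the frame (the two x-running rails run between the posts' inner faces; the two y-running rails run between the posts' inner faces). 14 slats, each 66 mm wide (x) and 21 mm thick, lie across the top of the two x-running rails, running the full 1519 mm width of the frame in y; along x they sit between the end posts with a 64 mm gap after the −x posts and between neighbouring slats and before the +x posts.


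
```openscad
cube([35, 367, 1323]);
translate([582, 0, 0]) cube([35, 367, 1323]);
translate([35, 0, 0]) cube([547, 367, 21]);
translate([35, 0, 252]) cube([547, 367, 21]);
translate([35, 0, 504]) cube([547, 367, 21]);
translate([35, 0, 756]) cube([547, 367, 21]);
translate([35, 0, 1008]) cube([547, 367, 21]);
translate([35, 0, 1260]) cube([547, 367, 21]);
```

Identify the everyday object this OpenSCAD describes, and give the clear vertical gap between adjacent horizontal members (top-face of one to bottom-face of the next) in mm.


A bookshelf. The clear shelf gap is 231 mm.

Two tall side panels with 6 horizontal boards between them — a bookshelf. The first two shelf undersides are at z = 0 and z = 252; with shelf thickness 21, the clear gap is 252 − 0 − 21 = 231 mm.


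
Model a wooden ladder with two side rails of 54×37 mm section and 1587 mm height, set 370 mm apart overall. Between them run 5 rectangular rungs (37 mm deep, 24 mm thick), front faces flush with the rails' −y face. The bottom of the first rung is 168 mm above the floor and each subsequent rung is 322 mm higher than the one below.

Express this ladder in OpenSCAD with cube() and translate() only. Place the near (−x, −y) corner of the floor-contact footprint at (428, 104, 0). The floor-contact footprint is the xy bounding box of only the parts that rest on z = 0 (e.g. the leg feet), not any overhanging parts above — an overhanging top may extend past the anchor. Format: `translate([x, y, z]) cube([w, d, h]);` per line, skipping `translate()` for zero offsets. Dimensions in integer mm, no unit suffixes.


translate([428, 104, 0]) cube([54, 37, 1587]);
translate([744, 104, 0]) cube([54, 37, 1587]);
translate([482, 104, 168]) cube([262, 37, 24]);
translate([482, 104, 490]) cube([262, 37, 24]);
translate([482, 104, 812]) cube([262, 37, 24]);
translate([482, 104, 1134]) cube([262, 37, 24]);
translate([482, 104, 1456]) cube([262, 37, 24]);


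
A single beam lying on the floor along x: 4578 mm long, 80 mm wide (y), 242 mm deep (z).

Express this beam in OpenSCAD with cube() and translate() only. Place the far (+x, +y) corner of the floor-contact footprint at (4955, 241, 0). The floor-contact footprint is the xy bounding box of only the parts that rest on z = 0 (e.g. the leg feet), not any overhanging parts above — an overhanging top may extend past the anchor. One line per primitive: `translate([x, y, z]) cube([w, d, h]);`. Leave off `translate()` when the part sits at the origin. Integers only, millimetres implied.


translate([377, 161, 0]) cube([4578, 80, 242]);


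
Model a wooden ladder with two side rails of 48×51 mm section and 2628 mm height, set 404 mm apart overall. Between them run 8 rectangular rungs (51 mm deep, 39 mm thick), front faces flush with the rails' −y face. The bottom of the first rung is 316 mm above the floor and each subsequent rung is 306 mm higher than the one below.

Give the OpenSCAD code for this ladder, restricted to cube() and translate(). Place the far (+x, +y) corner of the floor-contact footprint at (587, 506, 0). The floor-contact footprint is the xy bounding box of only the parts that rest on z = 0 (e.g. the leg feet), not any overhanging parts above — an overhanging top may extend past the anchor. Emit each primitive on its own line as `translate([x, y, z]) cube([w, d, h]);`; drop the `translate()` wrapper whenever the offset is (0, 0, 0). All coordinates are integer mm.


// rung span = 404 - 2*48 = 308
// rung[k] z = 316 + k*306
translate([183, 455, 0]) cube([48, 51, 2628]);
translate([539, 455, 0]) cube([48, 51, 2628]);
translate([231, 455, 316]) cube([308, 51, 39]);
translate([231, 455, 622]) cube([308, 51, 39]);
translate([231, 455, 928]) cube([308, 51, 39]);
translate([231, 455, 1234]) cube([308, 51, 39]);
translate([231, 455, 1540]) cube([308, 51, 39]);
translate([231, 455, 1846]) cube([308, 51, 39]);
translate([231, 455, 2152]) cube([308, 51, 39]);
translate([231, 455, 2458]) cube([308, 51, 39]);


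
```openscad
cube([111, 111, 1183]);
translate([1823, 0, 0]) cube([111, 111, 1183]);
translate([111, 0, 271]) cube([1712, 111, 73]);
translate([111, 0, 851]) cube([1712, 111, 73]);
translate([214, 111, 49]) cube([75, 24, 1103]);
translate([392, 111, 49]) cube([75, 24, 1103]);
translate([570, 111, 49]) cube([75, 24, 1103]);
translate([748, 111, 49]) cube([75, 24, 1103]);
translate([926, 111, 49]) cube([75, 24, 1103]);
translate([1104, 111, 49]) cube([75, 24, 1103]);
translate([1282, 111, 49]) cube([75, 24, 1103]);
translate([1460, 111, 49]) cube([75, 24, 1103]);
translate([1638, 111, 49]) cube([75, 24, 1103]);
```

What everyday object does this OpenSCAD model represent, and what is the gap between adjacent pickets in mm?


A fence section. The picket gap is 103 mm.

Two posts, two rails, 9 pickets — a fence section. Span 1712 mm holds 9 pickets of 75 mm with 10 equal gaps: ⌊(1712 − 9·75) / 10⌋ = 103 mm.


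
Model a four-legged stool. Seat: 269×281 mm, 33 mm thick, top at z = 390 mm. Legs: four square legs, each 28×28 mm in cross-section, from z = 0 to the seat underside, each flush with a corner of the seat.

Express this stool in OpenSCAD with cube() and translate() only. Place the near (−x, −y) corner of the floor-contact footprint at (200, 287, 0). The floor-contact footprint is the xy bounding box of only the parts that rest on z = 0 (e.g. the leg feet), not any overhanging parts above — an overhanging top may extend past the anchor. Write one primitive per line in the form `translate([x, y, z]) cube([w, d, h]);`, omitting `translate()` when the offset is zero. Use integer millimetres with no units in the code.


translate([200, 287, 357]) cube([269, 281, 33]);
translate([200, 287, 0]) cube([28, 28, 357]);
translate([441, 287, 0]) cube([28, 28, 357]);
translate([200, 540, 0]) cube([28, 28, 357]);
translate([441, 540, 0]) cube([28, 28, 357]);


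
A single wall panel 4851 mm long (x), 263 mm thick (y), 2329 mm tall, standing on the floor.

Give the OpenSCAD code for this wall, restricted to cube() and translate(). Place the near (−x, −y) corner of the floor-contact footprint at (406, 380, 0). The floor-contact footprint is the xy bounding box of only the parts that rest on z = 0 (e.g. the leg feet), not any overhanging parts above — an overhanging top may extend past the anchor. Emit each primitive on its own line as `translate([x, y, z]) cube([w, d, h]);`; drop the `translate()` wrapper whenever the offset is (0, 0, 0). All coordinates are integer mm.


translate([406, 380, 0]) cube([4851, 263, 2329]);


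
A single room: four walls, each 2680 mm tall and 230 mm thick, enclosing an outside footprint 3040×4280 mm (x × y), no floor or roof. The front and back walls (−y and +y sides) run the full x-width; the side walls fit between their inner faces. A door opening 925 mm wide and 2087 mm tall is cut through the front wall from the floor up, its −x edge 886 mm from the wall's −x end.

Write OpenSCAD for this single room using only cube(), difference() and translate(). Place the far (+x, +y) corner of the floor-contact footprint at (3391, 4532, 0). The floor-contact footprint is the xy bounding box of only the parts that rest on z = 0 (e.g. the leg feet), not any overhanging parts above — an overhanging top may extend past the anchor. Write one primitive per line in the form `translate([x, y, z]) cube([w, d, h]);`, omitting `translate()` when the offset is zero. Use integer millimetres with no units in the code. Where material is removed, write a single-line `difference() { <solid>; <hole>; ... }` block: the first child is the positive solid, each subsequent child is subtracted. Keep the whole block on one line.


difference() { translate([351, 252, 0]) cube([3040, 230, 2680]); translate([1237, 252, 0]) cube([925, 230, 2087]); }
translate([351, 4302, 0]) cube([3040, 230, 2680]);
translate([351, 482, 0]) cube([230, 3820, 2680]);
translate([3161, 482, 0]) cube([230, 3820, 2680]);


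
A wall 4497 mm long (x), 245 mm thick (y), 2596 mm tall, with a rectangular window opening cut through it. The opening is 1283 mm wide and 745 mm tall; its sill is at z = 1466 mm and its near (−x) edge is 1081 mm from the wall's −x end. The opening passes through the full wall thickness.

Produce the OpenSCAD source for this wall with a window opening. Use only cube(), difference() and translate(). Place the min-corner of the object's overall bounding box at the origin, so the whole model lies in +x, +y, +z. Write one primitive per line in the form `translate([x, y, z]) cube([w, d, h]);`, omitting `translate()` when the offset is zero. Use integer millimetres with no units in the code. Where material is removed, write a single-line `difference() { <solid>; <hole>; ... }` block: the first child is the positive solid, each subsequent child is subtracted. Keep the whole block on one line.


difference() { cube([4497, 245, 2596]); translate([1081, 0, 1466]) cube([1283, 245, 745]); }


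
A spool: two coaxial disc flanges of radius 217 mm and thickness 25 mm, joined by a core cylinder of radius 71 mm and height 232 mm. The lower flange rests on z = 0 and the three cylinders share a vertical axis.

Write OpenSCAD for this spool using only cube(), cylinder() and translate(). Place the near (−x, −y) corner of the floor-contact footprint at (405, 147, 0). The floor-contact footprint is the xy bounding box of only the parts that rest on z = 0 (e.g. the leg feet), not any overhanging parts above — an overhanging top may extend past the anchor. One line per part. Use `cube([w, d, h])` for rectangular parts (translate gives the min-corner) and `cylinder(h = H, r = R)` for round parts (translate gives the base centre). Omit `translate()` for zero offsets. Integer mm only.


translate([622, 364, 0]) cylinder(h = 25, r = 217);
translate([622, 364, 25]) cylinder(h = 232, r = 71);
translate([622, 364, 257]) cylinder(h = 25, r = 217);


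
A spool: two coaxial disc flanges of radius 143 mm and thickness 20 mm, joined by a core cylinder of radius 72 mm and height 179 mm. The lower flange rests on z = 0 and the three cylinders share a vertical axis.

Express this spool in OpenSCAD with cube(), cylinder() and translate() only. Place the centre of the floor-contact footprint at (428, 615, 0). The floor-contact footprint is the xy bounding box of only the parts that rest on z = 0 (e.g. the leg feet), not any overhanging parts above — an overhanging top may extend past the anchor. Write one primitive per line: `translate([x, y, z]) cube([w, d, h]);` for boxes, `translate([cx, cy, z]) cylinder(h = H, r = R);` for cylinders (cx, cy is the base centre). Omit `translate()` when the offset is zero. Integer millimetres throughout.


translate([428, 615, 0]) cylinder(h = 20, r = 143);
translate([428, 615, 20]) cylinder(h = 179, r = 72);
translate([428, 615, 199]) cylinder(h = 20, r = 143);


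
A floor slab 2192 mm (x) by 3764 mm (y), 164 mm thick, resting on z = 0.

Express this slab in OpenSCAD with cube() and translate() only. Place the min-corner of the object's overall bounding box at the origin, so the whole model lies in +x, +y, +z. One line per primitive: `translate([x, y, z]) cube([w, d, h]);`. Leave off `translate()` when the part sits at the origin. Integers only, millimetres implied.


cube([2192, 3764, 164]);


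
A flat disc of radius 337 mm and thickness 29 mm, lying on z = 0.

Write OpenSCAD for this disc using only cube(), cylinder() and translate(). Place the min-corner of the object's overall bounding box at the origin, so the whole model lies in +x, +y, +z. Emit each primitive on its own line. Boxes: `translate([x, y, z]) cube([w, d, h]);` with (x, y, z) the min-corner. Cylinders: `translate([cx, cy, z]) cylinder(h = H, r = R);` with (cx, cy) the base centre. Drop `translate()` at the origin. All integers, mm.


translate([337, 337, 0]) cylinder(h = 29, r = 337);


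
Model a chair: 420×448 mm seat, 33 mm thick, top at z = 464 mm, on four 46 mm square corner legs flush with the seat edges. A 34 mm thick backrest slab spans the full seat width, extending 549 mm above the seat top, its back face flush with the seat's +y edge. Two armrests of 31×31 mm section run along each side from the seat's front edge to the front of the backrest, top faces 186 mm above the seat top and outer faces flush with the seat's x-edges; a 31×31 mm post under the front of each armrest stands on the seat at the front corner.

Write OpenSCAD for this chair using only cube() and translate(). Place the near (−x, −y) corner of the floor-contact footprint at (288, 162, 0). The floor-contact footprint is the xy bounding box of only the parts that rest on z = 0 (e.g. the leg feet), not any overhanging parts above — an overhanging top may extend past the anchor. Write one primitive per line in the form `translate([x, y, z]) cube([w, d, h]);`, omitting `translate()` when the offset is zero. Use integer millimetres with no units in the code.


translate([288, 162, 431]) cube([420, 448, 33]);
translate([288, 162, 0]) cube([46, 46, 431]);
translate([662, 162, 0]) cube([46, 46, 431]);
translate([288, 564, 0]) cube([46, 46, 431]);
translate([662, 564, 0]) cube([46, 46, 431]);
translate([288, 576, 464]) cube([420, 34, 549]);
translate([288, 162, 619]) cube([31, 414, 31]);
translate([677, 162, 619]) cube([31, 414, 31]);
translate([288, 162, 464]) cube([31, 31, 155]);
translate([677, 162, 464]) cube([31, 31, 155]);


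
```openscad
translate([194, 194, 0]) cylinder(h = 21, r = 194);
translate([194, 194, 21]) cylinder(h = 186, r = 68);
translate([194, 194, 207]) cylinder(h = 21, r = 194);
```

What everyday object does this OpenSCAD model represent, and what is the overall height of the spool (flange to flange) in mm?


A spool. The overall height is 228 mm.

Three coaxial cylinders, large–small–large — a spool. Two 21 mm flanges and a 186 mm core give 21 + 186 + 21 = 228 mm.


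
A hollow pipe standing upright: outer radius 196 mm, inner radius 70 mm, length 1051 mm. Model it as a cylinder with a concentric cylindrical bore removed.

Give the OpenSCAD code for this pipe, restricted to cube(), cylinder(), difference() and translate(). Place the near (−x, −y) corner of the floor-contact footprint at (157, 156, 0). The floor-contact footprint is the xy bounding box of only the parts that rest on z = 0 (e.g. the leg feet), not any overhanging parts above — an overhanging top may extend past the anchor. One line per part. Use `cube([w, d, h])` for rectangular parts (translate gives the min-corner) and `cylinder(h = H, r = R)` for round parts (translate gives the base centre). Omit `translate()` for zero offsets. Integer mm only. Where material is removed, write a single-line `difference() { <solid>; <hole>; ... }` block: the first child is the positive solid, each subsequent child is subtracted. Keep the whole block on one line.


difference() { translate([353, 352, 0]) cylinder(h = 1051, r = 196); translate([353, 352, 0]) cylinder(h = 1051, r = 70); }


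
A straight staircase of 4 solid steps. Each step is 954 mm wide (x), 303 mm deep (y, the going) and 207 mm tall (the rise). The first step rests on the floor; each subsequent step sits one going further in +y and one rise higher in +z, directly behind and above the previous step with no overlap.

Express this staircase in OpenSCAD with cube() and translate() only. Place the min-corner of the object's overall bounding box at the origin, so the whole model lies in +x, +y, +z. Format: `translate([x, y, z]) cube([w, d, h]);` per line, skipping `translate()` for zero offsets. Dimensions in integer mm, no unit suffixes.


cube([954, 303, 207]);
translate([0, 303, 207]) cube([954, 303, 207]);
translate([0, 606, 414]) cube([954, 303, 207]);
translate([0, 909, 621]) cube([954, 303, 207]);


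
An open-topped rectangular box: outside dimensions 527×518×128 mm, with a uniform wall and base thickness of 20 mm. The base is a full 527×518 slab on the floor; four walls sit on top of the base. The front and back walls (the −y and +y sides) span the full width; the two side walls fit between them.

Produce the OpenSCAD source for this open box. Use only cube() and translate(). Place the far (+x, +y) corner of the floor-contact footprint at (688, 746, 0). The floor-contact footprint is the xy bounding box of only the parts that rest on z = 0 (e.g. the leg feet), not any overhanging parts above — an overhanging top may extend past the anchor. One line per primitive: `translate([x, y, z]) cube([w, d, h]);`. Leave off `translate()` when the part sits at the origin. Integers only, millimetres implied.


translate([161, 228, 0]) cube([527, 518, 20]);
translate([161, 228, 20]) cube([527, 20, 108]);
translate([161, 726, 20]) cube([527, 20, 108]);
translate([161, 248, 20]) cube([20, 478, 108]);
translate([668, 248, 20]) cube([20, 478, 108]);


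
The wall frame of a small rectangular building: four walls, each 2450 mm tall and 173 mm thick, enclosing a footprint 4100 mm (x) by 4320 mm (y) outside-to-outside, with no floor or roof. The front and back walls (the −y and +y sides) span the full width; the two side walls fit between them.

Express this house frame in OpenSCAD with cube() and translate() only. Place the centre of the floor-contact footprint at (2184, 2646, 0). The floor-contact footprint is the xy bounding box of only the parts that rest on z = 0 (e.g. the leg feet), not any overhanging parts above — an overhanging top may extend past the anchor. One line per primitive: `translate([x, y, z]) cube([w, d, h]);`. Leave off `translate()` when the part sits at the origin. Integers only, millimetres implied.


translate([134, 486, 0]) cube([4100, 173, 2450]);
translate([134, 4633, 0]) cube([4100, 173, 2450]);
translate([134, 659, 0]) cube([173, 3974, 2450]);
translate([4061, 659, 0]) cube([173, 3974, 2450]);


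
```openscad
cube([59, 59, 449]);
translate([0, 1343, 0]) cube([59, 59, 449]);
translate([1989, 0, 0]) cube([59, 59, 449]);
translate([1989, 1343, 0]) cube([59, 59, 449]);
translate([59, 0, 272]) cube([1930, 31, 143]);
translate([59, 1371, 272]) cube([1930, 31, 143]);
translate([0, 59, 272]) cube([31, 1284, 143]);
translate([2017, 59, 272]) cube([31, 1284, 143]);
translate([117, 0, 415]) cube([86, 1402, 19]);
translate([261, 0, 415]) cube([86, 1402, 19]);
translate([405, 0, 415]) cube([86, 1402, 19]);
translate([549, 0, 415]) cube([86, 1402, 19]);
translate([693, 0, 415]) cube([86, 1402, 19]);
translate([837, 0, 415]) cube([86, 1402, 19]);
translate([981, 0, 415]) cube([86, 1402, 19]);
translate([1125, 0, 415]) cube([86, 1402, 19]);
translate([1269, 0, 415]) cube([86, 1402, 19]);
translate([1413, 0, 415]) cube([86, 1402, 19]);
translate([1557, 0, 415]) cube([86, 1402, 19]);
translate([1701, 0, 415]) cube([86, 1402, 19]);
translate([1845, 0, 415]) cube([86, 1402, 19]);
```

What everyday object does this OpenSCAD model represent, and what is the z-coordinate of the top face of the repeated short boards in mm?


A bed frame. The slat-top height is 434 mm.

Four posts, four rails, and a row of slats — a bed frame. Slats sit on the rails at z = 272 + 143 = 415; with slat thickness 19, the top is 434 mm.


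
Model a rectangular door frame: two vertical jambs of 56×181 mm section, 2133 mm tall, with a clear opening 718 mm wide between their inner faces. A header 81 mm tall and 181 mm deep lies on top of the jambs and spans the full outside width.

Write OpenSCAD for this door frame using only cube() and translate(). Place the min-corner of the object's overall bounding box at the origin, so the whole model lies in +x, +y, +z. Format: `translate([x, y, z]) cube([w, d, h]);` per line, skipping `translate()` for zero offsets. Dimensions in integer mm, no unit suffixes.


cube([56, 181, 2133]);
translate([774, 0, 0]) cube([56, 181, 2133]);
translate([0, 0, 2133]) cube([830, 181, 81]);


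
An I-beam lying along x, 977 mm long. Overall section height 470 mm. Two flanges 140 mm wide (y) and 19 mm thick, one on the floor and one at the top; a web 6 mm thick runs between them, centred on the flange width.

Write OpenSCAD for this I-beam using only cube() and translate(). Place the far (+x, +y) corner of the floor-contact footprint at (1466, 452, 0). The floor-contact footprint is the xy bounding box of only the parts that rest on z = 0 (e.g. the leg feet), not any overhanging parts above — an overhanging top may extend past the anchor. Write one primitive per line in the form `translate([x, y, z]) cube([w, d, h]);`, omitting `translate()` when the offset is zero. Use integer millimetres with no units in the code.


translate([489, 312, 0]) cube([977, 140, 19]);
translate([489, 379, 19]) cube([977, 6, 432]);
translate([489, 312, 451]) cube([977, 140, 19]);


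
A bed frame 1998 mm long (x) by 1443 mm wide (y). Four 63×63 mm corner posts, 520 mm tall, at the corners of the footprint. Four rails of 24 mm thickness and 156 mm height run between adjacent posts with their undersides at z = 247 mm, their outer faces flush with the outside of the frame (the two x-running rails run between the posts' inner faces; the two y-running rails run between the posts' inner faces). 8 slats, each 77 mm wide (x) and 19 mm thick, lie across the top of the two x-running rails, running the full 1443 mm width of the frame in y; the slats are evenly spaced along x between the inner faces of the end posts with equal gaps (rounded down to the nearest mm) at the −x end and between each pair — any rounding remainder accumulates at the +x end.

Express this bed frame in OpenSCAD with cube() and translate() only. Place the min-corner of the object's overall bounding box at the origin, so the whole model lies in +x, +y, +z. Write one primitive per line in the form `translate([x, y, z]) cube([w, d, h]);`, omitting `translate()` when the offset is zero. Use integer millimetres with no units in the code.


cube([63, 63, 520]);
translate([0, 1380, 0]) cube([63, 63, 520]);
translate([1935, 0, 0]) cube([63, 63, 520]);
translate([1935, 1380, 0]) cube([63, 63, 520]);
translate([63, 0, 247]) cube([1872, 24, 156]);
translate([63, 1419, 247]) cube([1872, 24, 156]);
translate([0, 63, 247]) cube([24, 1317, 156]);
translate([1974, 63, 247]) cube([24, 1317, 156]);
translate([202, 0, 403]) cube([77, 1443, 19]);
translate([418, 0, 403]) cube([77, 1443, 19]);
translate([634, 0, 403]) cube([77, 1443, 19]);
translate([850, 0, 403]) cube([77, 1443, 19]);
translate([1066, 0, 403]) cube([77, 1443, 19]);
translate([1282, 0, 403]) cube([77, 1443, 19]);
translate([1498, 0, 403]) cube([77, 1443, 19]);
translate([1714, 0, 403]) cube([77, 1443, 19]);
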